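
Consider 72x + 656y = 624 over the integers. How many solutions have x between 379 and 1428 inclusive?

gcd(656, 72):
  656 = 9×72 + 8
  72 = 9×8
so gcd(656, 72) = 8.
Back-substitute for Bézout coefficients:
  8 = 656 - 9×72
  ... = 72×(-9) + 656×(1)
Scale by 78: particular solution (-702, 78); reduce x mod 82: (36, -3).
General solution: x = 36 + 82t, y = -3 - 9t for integer t.
379 ≤ 36 + 82t ≤ 1428 gives t ∈ [5, 16], which is 12 values.

12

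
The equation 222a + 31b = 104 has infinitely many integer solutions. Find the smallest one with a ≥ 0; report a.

gcd(222, 31):
  222 = 7×31 + 5
  31 = 6×5 + 1
  5 = 5×1
so gcd(222, 31) = 1.
1 divides 104, so solutions exist.
Back-substitute for Bézout coefficients:
  1 = 31 - 6×5
  ... = 222×(-6) + 31×(43)
Scale by 104/1 = 104: (a₀, b₀) = (-624, 4472).
General solution: a = -624 + 31t, b = 4472 - 222t for integer t.
a ≥ 0: smallest is -624 mod 31 = 27 (at t = 21), with b = -190.

27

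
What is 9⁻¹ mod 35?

gcd(35, 9) = 1  (35 = 3×9 + 8, 9 = 1×8 + 1, 8 = 8×1).
Back-substituting, 9×(4) + 35×(-1) = 1.
So 9×4 ≡ 1 (mod 35), and 4 mod 35 = 4.

4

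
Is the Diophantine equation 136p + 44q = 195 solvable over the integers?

no

gcd(136, 44) = 4.
4 does not divide 195 (remainder 3), so no integer solutions.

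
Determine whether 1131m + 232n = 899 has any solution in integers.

gcd(1131, 232) = 29  (1131 = 4×232 + 203, 232 = 1×203 + 29, 203 = 7×29).
29 divides 899, so integer solutions exist.

yes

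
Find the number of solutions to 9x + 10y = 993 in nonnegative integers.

gcd(10, 9) = 1  (10 = 1·9 + 1, 9 = 9·1).
Back-substituting, 9·(-1) + 10·(1) = 1.
Scale by 993: one solution is (-993, 993). Reduce x mod 10: (7, 93).
General: x = 7 + 10t, y = 93 - 9t.
x ≥ 0 ⇒ t ≥ 0; y ≥ 0 ⇒ t ≤ 10. So t ∈ [0, 10]: 11 solutions.

11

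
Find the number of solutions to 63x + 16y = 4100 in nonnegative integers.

gcd(63, 16):
  63 = 3×16 + 15
  16 = 1×15 + 1
  15 = 15×1
so gcd(63, 16) = 1.
Back-substitute for Bézout coefficients:
  1 = 16 - 1×15
  ... = 63×(-1) + 16×(4)
Scale by 4100: one solution is (-4100, 16400). Reduce x mod 16: (12, 209).
General: x = 12 + 16t, y = 209 - 63t.
x ≥ 0 ⇒ t ≥ 0; y ≥ 0 ⇒ t ≤ 3. So t ∈ [0, 3]: 4 solutions.

4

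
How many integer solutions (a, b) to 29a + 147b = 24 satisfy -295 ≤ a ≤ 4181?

30

gcd(147, 29) = 1  (147 = 5×29 + 2, 29 = 14×2 + 1, 2 = 2×1).
Back-substituting, 29×(71) + 147×(-14) = 1.
Scale by 24: particular solution (1704, -336); reduce a mod 147: (87, -17).
General solution: a = 87 + 147t, b = -17 - 29t for integer t.
-295 ≤ 87 + 147t ≤ 4181 gives t ∈ [-2, 27], which is 30 values.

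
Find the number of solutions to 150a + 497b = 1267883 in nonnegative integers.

17

gcd(497, 150) = 1.
By Bézout, 150*(222) + 497*(-67) = 1.
One solution: (40, 2539).
General: a = 40 + 497t, b = 2539 - 150t.
a ≥ 0 ⇒ t ≥ 0; b ≥ 0 ⇒ t ≤ 16. So t ∈ [0, 16]: 17 solutions.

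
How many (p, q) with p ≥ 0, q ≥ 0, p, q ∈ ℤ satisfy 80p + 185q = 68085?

23

gcd(185, 80) = 5.
By Bézout, 80×(7) + 185×(-3) = 5.
One solution: (7, 365).
General: p = 7 + 37t, q = 365 - 16t.
p ≥ 0 ⇒ t ≥ 0; q ≥ 0 ⇒ t ≤ 22. So t ∈ [0, 22]: 23 solutions.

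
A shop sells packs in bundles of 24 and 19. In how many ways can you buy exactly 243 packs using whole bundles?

Need nonnegative integers with 24j + 19k = 243.
gcd(24, 19) = 1, and 24·(4) + 19·(-5) = 1.
So (j₀, k₀) = (972, -1215); general j = 972 + 19t, k = -1215 - 24t.
j ≥ 0 ⇒ t ≥ -51; k ≥ 0 ⇒ t ≤ -51. That's 1 value of t.

1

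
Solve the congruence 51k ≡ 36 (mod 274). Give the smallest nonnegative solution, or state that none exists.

gcd(274, 51):
  274 = 5×51 + 19
  51 = 2×19 + 13
  19 = 1×13 + 6
  13 = 2×6 + 1
  6 = 6×1
so gcd(274, 51) = 1.
1 divides 36, so solutions exist.
Back-substitute for Bézout coefficients:
  1 = 13 - 2×6
  ... = 51×(43) + 274×(-8)
So 51×(43) ≡ 1 (mod 274); multiply by 36: k ≡ 1548 (mod 274).
Smallest nonnegative: k = 1548 mod 274 = 178.

178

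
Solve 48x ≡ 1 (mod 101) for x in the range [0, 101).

40

gcd(101, 48) = 1  (101 = 2×48 + 5, 48 = 9×5 + 3, 5 = 1×3 + 2, 3 = 1×2 + 1, 2 = 2×1).
Back-substituting, 48×(40) + 101×(-19) = 1.
So 48×40 ≡ 1 (mod 101), and 40 mod 101 = 40.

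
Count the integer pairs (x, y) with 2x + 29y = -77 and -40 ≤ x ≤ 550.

20

gcd(29, 2) = 1  (29 = 14×2 + 1, 2 = 2×1).
Back-substituting, 2×(-14) + 29×(1) = 1.
Scale by -77: particular solution (1078, -77); reduce x mod 29: (5, -3).
General solution: x = 5 + 29t, y = -3 - 2t for integer t.
-40 ≤ 5 + 29t ≤ 550 gives t ∈ [-1, 18], which is 20 values.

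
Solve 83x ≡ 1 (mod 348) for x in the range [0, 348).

239

gcd(348, 83) = 1  (348 = 4*83 + 16, 83 = 5*16 + 3, 16 = 5*3 + 1, 3 = 3*1).
Back-substituting, 83*(-109) + 348*(26) = 1.
So 83*-109 ≡ 1 (mod 348), and -109 mod 348 = 239.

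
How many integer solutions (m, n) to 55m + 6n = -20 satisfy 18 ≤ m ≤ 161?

24

gcd(55, 6) = 1  (55 = 9×6 + 1, 6 = 6×1).
Back-substituting, 55×(1) + 6×(-9) = 1.
Scale by -20: particular solution (-20, 180); reduce m mod 6: (4, -40).
General solution: m = 4 + 6t, n = -40 - 55t for integer t.
18 ≤ 4 + 6t ≤ 161 gives t ∈ [3, 26], which is 24 values.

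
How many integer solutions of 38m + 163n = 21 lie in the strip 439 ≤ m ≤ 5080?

gcd(163, 38) = 1.
By Bézout, 38*(-30) + 163*(7) = 1.
Particular solution: (22, -5).
General solution: m = 22 + 163t, n = -5 - 38t for integer t.
439 ≤ 22 + 163t ≤ 5080 gives t ∈ [3, 31], which is 29 values.

29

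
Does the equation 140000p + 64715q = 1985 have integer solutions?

gcd(140000, 64715) = 35  (140000 = 2·64715 + 10570, 64715 = 6·10570 + 1295, 10570 = 8·1295 + 210, 1295 = 6·210 + 35, 210 = 6·35).
35 does not divide 1985 (remainder 25), so no integer solutions.

no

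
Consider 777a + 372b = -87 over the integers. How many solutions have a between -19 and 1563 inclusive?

gcd(777, 372):
  777 = 2*372 + 33
  372 = 11*33 + 9
  33 = 3*9 + 6
  9 = 1*6 + 3
  6 = 2*3
so gcd(777, 372) = 3.
Back-substitute for Bézout coefficients:
  3 = 9 - 1*6
  ... = 777*(-45) + 372*(94)
Scale by -29: particular solution (1305, -2726); reduce a mod 124: (65, -136).
General solution: a = 65 + 124t, b = -136 - 259t for integer t.
-19 ≤ 65 + 124t ≤ 1563 gives t ∈ [0, 12], which is 13 values.

13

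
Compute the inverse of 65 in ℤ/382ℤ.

335

gcd(382, 65) = 1.
By Bézout, 65×(-47) + 382×(8) = 1.
So 65×-47 ≡ 1 (mod 382), and -47 mod 382 = 335.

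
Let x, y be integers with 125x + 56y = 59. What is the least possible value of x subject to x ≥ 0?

39

gcd(125, 56) = 1.
1 divides 59, so solutions exist.
By Bézout, 125·(13) + 56·(-29) = 1.
Scale by 59/1 = 59: (x₀, y₀) = (767, -1711).
General solution: x = 767 + 56t, y = -1711 - 125t for integer t.
x ≥ 0: smallest is 767 mod 56 = 39 (at t = -13), with y = -86.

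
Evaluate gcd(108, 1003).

gcd(1003, 108):
  1003 = 9×108 + 31
  108 = 3×31 + 15
  31 = 2×15 + 1
  15 = 15×1
so gcd(1003, 108) = 1.

1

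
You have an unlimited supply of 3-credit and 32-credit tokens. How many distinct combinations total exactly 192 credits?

3

Need nonnegative integers with 3j + 32k = 192.
gcd(3, 32) = 1, and 3·(11) + 32·(-1) = 1.
So (j₀, k₀) = (2112, -192); general j = 2112 + 32t, k = -192 - 3t.
j ≥ 0 ⇒ t ≥ -66; k ≥ 0 ⇒ t ≤ -64. That's 3 values of t.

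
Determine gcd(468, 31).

gcd(468, 31):
  468 = 15·31 + 3
  31 = 10·3 + 1
  3 = 3·1
so gcd(468, 31) = 1.

1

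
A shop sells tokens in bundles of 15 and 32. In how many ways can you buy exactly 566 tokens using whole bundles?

Need nonnegative integers with 15j + 32k = 566.
gcd(15, 32) = 1, and 15·(15) + 32·(-7) = 1.
So (j₀, k₀) = (8490, -3962); general j = 8490 + 32t, k = -3962 - 15t.
j ≥ 0 ⇒ t ≥ -265; k ≥ 0 ⇒ t ≤ -265. That's 1 value of t.

1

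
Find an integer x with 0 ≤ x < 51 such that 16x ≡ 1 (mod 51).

gcd(51, 16):
  51 = 3×16 + 3
  16 = 5×3 + 1
  3 = 3×1
so gcd(51, 16) = 1.
Back-substitute for Bézout coefficients:
  1 = 16 - 5×3
  ... = 16×(16) + 51×(-5)
So 16×16 ≡ 1 (mod 51), and 16 mod 51 = 16.

16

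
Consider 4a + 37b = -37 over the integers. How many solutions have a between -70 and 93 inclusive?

gcd(37, 4) = 1.
By Bézout, 4*(-9) + 37*(1) = 1.
Particular solution: (0, -1).
General solution: a = 0 + 37t, b = -1 - 4t for integer t.
-70 ≤ 0 + 37t ≤ 93 gives t ∈ [-1, 2], which is 4 values.

4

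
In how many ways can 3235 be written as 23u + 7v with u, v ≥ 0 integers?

gcd(23, 7) = 1.
By Bézout, 23·(-3) + 7·(10) = 1.
One solution: (4, 449).
General: u = 4 + 7t, v = 449 - 23t.
u ≥ 0 ⇒ t ≥ 0; v ≥ 0 ⇒ t ≤ 19. So t ∈ [0, 19]: 20 solutions.

20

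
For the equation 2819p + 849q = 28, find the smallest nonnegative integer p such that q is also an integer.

512

gcd(2819, 849):
  2819 = 3*849 + 272
  849 = 3*272 + 33
  272 = 8*33 + 8
  33 = 4*8 + 1
  8 = 8*1
so gcd(2819, 849) = 1.
1 divides 28, so solutions exist.
Back-substitute for Bézout coefficients:
  1 = 33 - 4*8
  ... = 2819*(-103) + 849*(342)
Scale by 28/1 = 28: (p₀, q₀) = (-2884, 9576).
General solution: p = -2884 + 849t, q = 9576 - 2819t for integer t.
p ≥ 0: smallest is -2884 mod 849 = 512 (at t = 4), with q = -1700.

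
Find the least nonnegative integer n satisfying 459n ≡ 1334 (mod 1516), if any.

462

gcd(1516, 459):
  1516 = 3×459 + 139
  459 = 3×139 + 42
  139 = 3×42 + 13
  42 = 3×13 + 3
  13 = 4×3 + 1
  3 = 3×1
so gcd(1516, 459) = 1.
1 divides 1334, so solutions exist.
Back-substitute for Bézout coefficients:
  1 = 13 - 4×3
  ... = 459×(-469) + 1516×(142)
So 459×(-469) ≡ 1 (mod 1516); multiply by 1334: n ≡ -625646 (mod 1516).
Smallest nonnegative: n = -625646 mod 1516 = 462.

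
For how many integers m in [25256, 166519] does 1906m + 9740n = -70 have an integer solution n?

29

gcd(9740, 1906):
  9740 = 5*1906 + 210
  1906 = 9*210 + 16
  210 = 13*16 + 2
  16 = 8*2
so gcd(9740, 1906) = 2.
Back-substitute for Bézout coefficients:
  2 = 210 - 13*16
  ... = 1906*(-603) + 9740*(118)
Scale by -35: particular solution (21105, -4130); reduce m mod 4870: (1625, -318).
General solution: m = 1625 + 4870t, n = -318 - 953t for integer t.
25256 ≤ 1625 + 4870t ≤ 166519 gives t ∈ [5, 33], which is 29 values.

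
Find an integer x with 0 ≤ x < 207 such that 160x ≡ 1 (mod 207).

22

gcd(207, 160):
  207 = 1×160 + 47
  160 = 3×47 + 19
  47 = 2×19 + 9
  19 = 2×9 + 1
  9 = 9×1
so gcd(207, 160) = 1.
Back-substitute for Bézout coefficients:
  1 = 19 - 2×9
  ... = 160×(22) + 207×(-17)
So 160×22 ≡ 1 (mod 207), and 22 mod 207 = 22.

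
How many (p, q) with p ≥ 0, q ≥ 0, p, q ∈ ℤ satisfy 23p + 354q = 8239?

gcd(354, 23) = 1.
By Bézout, 23×(77) + 354×(-5) = 1.
One solution: (35, 21).
General: p = 35 + 354t, q = 21 - 23t.
p ≥ 0 ⇒ t ≥ 0; q ≥ 0 ⇒ t ≤ 0. So t ∈ [0, 0]: 1 solution.

1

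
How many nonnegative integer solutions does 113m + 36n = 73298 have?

gcd(113, 36) = 1  (113 = 3·36 + 5, 36 = 7·5 + 1, 5 = 5·1).
Back-substituting, 113·(-7) + 36·(22) = 1.
Scale by 73298: one solution is (-513086, 1612556). Reduce m mod 36: (22, 1967).
General: m = 22 + 36t, n = 1967 - 113t.
m ≥ 0 ⇒ t ≥ 0; n ≥ 0 ⇒ t ≤ 17. So t ∈ [0, 17]: 18 solutions.

18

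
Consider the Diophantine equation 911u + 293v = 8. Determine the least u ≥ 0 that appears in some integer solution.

gcd(911, 293) = 1.
1 divides 8, so solutions exist.
By Bézout, 911×(-119) + 293×(370) = 1.
Scale by 8/1 = 8: (u₀, v₀) = (-952, 2960).
General solution: u = -952 + 293t, v = 2960 - 911t for integer t.
u ≥ 0: smallest is -952 mod 293 = 220 (at t = 4), with v = -684.

220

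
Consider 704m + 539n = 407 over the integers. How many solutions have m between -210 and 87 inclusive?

gcd(704, 539) = 11.
By Bézout, 704*(-13) + 539*(17) = 11.
Particular solution: (9, -11).
General solution: m = 9 + 49t, n = -11 - 64t for integer t.
-210 ≤ 9 + 49t ≤ 87 gives t ∈ [-4, 1], which is 6 values.

6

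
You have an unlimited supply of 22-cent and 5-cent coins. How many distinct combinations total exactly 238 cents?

2

Need nonnegative integers with 22j + 5k = 238.
gcd(22, 5) = 1, and 22·(-2) + 5·(9) = 1.
So (j₀, k₀) = (-476, 2142); general j = -476 + 5t, k = 2142 - 22t.
j ≥ 0 ⇒ t ≥ 96; k ≥ 0 ⇒ t ≤ 97. That's 2 values of t.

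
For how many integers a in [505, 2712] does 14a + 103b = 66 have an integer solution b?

22

gcd(103, 14):
  103 = 7·14 + 5
  14 = 2·5 + 4
  5 = 1·4 + 1
  4 = 4·1
so gcd(103, 14) = 1.
Back-substitute for Bézout coefficients:
  1 = 5 - 1·4
  ... = 14·(-22) + 103·(3)
Scale by 66: particular solution (-1452, 198); reduce a mod 103: (93, -12).
General solution: a = 93 + 103t, b = -12 - 14t for integer t.
505 ≤ 93 + 103t ≤ 2712 gives t ∈ [4, 25], which is 22 values.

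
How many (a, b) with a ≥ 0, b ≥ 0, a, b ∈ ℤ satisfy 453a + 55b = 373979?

gcd(453, 55):
  453 = 8·55 + 13
  55 = 4·13 + 3
  13 = 4·3 + 1
  3 = 3·1
so gcd(453, 55) = 1.
Back-substitute for Bézout coefficients:
  1 = 13 - 4·3
  ... = 453·(17) + 55·(-140)
Scale by 373979: one solution is (6357643, -52357060). Reduce a mod 55: (28, 6569).
General: a = 28 + 55t, b = 6569 - 453t.
a ≥ 0 ⇒ t ≥ 0; b ≥ 0 ⇒ t ≤ 14. So t ∈ [0, 14]: 15 solutions.

15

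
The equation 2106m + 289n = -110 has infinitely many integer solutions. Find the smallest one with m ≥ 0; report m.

225

gcd(2106, 289) = 1  (2106 = 7*289 + 83, 289 = 3*83 + 40, 83 = 2*40 + 3, 40 = 13*3 + 1, 3 = 3*1).
1 divides -110, so solutions exist.
Back-substituting, 2106*(-94) + 289*(685) = 1.
Scale by -110/1 = -110: (m₀, n₀) = (10340, -75350).
General solution: m = 10340 + 289t, n = -75350 - 2106t for integer t.
m ≥ 0: smallest is 10340 mod 289 = 225 (at t = -35), with n = -1640.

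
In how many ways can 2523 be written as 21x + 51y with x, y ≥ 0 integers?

gcd(51, 21):
  51 = 2*21 + 9
  21 = 2*9 + 3
  9 = 3*3
so gcd(51, 21) = 3.
Back-substitute for Bézout coefficients:
  3 = 21 - 2*9
  ... = 21*(5) + 51*(-2)
Scale by 841: one solution is (4205, -1682). Reduce x mod 17: (6, 47).
General: x = 6 + 17t, y = 47 - 7t.
x ≥ 0 ⇒ t ≥ 0; y ≥ 0 ⇒ t ≤ 6. So t ∈ [0, 6]: 7 solutions.

7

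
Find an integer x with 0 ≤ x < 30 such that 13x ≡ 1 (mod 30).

7

gcd(30, 13) = 1  (30 = 2·13 + 4, 13 = 3·4 + 1, 4 = 4·1).
Back-substituting, 13·(7) + 30·(-3) = 1.
So 13·7 ≡ 1 (mod 30), and 7 mod 30 = 7.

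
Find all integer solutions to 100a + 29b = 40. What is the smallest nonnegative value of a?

12

gcd(100, 29):
  100 = 3*29 + 13
  29 = 2*13 + 3
  13 = 4*3 + 1
  3 = 3*1
so gcd(100, 29) = 1.
1 divides 40, so solutions exist.
Back-substitute for Bézout coefficients:
  1 = 13 - 4*3
  ... = 100*(9) + 29*(-31)
Scale by 40/1 = 40: (a₀, b₀) = (360, -1240).
General solution: a = 360 + 29t, b = -1240 - 100t for integer t.
a ≥ 0: smallest is 360 mod 29 = 12 (at t = -12), with b = -40.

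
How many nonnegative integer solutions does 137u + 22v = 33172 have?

gcd(137, 22) = 1.
By Bézout, 137×(9) + 22×(-56) = 1.
One solution: (8, 1458).
General: u = 8 + 22t, v = 1458 - 137t.
u ≥ 0 ⇒ t ≥ 0; v ≥ 0 ⇒ t ≤ 10. So t ∈ [0, 10]: 11 solutions.

11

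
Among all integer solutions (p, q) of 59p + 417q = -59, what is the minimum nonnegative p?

gcd(417, 59) = 1  (417 = 7×59 + 4, 59 = 14×4 + 3, 4 = 1×3 + 1, 3 = 3×1).
1 divides -59, so solutions exist.
Back-substituting, 59×(-106) + 417×(15) = 1.
Scale by -59/1 = -59: (p₀, q₀) = (6254, -885).
General solution: p = 6254 + 417t, q = -885 - 59t for integer t.
p ≥ 0: smallest is 6254 mod 417 = 416 (at t = -14), with q = -59.

416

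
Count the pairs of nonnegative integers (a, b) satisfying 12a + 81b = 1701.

gcd(81, 12) = 3.
By Bézout, 12*(7) + 81*(-1) = 3.
One solution: (0, 21).
General: a = 0 + 27t, b = 21 - 4t.
a ≥ 0 ⇒ t ≥ 0; b ≥ 0 ⇒ t ≤ 5. So t ∈ [0, 5]: 6 solutions.

6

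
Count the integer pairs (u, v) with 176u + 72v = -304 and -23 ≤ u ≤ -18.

gcd(176, 72):
  176 = 2×72 + 32
  72 = 2×32 + 8
  32 = 4×8
so gcd(176, 72) = 8.
Back-substitute for Bézout coefficients:
  8 = 72 - 2×32
  ... = 176×(-2) + 72×(5)
Scale by -38: particular solution (76, -190); reduce u mod 9: (4, -14).
General solution: u = 4 + 9t, v = -14 - 22t for integer t.
-23 ≤ 4 + 9t ≤ -18 gives t ∈ [-3, -3], which is 1 value.

1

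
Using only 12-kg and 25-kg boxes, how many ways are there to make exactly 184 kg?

Need nonnegative integers with 12j + 25k = 184.
gcd(12, 25) = 1, and 12·(-2) + 25·(1) = 1.
So (j₀, k₀) = (-368, 184); general j = -368 + 25t, k = 184 - 12t.
j ≥ 0 ⇒ t ≥ 15; k ≥ 0 ⇒ t ≤ 15. That's 1 value of t.

1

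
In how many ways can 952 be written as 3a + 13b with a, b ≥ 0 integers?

25

gcd(13, 3) = 1  (13 = 4*3 + 1, 3 = 3*1).
Back-substituting, 3*(-4) + 13*(1) = 1.
Scale by 952: one solution is (-3808, 952). Reduce a mod 13: (1, 73).
General: a = 1 + 13t, b = 73 - 3t.
a ≥ 0 ⇒ t ≥ 0; b ≥ 0 ⇒ t ≤ 24. So t ∈ [0, 24]: 25 solutions.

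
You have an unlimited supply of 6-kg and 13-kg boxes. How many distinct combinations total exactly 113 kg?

1

Need nonnegative integers with 6j + 13k = 113.
gcd(6, 13) = 1, and 6·(-2) + 13·(1) = 1.
So (j₀, k₀) = (-226, 113); general j = -226 + 13t, k = 113 - 6t.
j ≥ 0 ⇒ t ≥ 18; k ≥ 0 ⇒ t ≤ 18. That's 1 value of t.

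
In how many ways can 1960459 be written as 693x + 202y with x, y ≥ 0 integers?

gcd(693, 202) = 1.
By Bézout, 693×(-65) + 202×(223) = 1.
One solution: (47, 9544).
General: x = 47 + 202t, y = 9544 - 693t.
x ≥ 0 ⇒ t ≥ 0; y ≥ 0 ⇒ t ≤ 13. So t ∈ [0, 13]: 14 solutions.

14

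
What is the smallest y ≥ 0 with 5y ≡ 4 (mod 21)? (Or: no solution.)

5

gcd(21, 5) = 1.
1 divides 4, so solutions exist.
By Bézout, 5·(-4) + 21·(1) = 1.
So 5·(-4) ≡ 1 (mod 21); multiply by 4: y ≡ -16 (mod 21).
Smallest nonnegative: y = -16 mod 21 = 5.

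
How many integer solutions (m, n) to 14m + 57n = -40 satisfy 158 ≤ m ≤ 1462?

23

gcd(57, 14) = 1.
By Bézout, 14·(-4) + 57·(1) = 1.
Particular solution: (46, -12).
General solution: m = 46 + 57t, n = -12 - 14t for integer t.
158 ≤ 46 + 57t ≤ 1462 gives t ∈ [2, 24], which is 23 values.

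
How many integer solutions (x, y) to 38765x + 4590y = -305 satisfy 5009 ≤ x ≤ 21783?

gcd(38765, 4590) = 5  (38765 = 8×4590 + 2045, 4590 = 2×2045 + 500, 2045 = 4×500 + 45, 500 = 11×45 + 5, 45 = 9×5).
Back-substituting, 38765×(-101) + 4590×(853) = 5.
Scale by -61: particular solution (6161, -52033); reduce x mod 918: (653, -5515).
General solution: x = 653 + 918t, y = -5515 - 7753t for integer t.
5009 ≤ 653 + 918t ≤ 21783 gives t ∈ [5, 23], which is 19 values.

19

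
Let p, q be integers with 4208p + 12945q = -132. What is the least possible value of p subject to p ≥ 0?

7986

gcd(12945, 4208) = 1  (12945 = 3·4208 + 321, 4208 = 13·321 + 35, 321 = 9·35 + 6, 35 = 5·6 + 5, 6 = 1·5 + 1, 5 = 5·1).
1 divides -132, so solutions exist.
Back-substituting, 4208·(-2218) + 12945·(721) = 1.
Scale by -132/1 = -132: (p₀, q₀) = (292776, -95172).
General solution: p = 292776 + 12945t, q = -95172 - 4208t for integer t.
p ≥ 0: smallest is 292776 mod 12945 = 7986 (at t = -22), with q = -2596.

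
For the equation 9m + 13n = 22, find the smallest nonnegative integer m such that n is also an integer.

1

gcd(13, 9) = 1  (13 = 1·9 + 4, 9 = 2·4 + 1, 4 = 4·1).
1 divides 22, so solutions exist.
Back-substituting, 9·(3) + 13·(-2) = 1.
Scale by 22/1 = 22: (m₀, n₀) = (66, -44).
General solution: m = 66 + 13t, n = -44 - 9t for integer t.
m ≥ 0: smallest is 66 mod 13 = 1 (at t = -5), with n = 1.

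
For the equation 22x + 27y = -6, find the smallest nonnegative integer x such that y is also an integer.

12

gcd(27, 22) = 1  (27 = 1*22 + 5, 22 = 4*5 + 2, 5 = 2*2 + 1, 2 = 2*1).
1 divides -6, so solutions exist.
Back-substituting, 22*(-11) + 27*(9) = 1.
Scale by -6/1 = -6: (x₀, y₀) = (66, -54).
General solution: x = 66 + 27t, y = -54 - 22t for integer t.
x ≥ 0: smallest is 66 mod 27 = 12 (at t = -2), with y = -10.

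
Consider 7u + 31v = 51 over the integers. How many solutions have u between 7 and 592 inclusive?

gcd(31, 7):
  31 = 4·7 + 3
  7 = 2·3 + 1
  3 = 3·1
so gcd(31, 7) = 1.
Back-substitute for Bézout coefficients:
  1 = 7 - 2·3
  ... = 7·(9) + 31·(-2)
Scale by 51: particular solution (459, -102); reduce u mod 31: (25, -4).
General solution: u = 25 + 31t, v = -4 - 7t for integer t.
7 ≤ 25 + 31t ≤ 592 gives t ∈ [0, 18], which is 19 values.

19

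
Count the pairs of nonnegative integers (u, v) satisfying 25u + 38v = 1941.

2

gcd(38, 25):
  38 = 1·25 + 13
  25 = 1·13 + 12
  13 = 1·12 + 1
  12 = 12·1
so gcd(38, 25) = 1.
Back-substitute for Bézout coefficients:
  1 = 13 - 1·12
  ... = 25·(-3) + 38·(2)
Scale by 1941: one solution is (-5823, 3882). Reduce u mod 38: (29, 32).
General: u = 29 + 38t, v = 32 - 25t.
u ≥ 0 ⇒ t ≥ 0; v ≥ 0 ⇒ t ≤ 1. So t ∈ [0, 1]: 2 solutions.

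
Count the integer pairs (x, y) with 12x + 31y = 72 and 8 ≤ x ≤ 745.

gcd(31, 12) = 1.
By Bézout, 12·(13) + 31·(-5) = 1.
Particular solution: (6, 0).
General solution: x = 6 + 31t, y = 0 - 12t for integer t.
8 ≤ 6 + 31t ≤ 745 gives t ∈ [1, 23], which is 23 values.

23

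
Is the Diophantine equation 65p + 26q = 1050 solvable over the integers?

no

gcd(65, 26) = 13  (65 = 2*26 + 13, 26 = 2*13).
13 does not divide 1050 (remainder 10), so no integer solutions.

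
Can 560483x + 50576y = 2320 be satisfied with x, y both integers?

yes

gcd(560483, 50576) = 29.
29 divides 2320, so integer solutions exist.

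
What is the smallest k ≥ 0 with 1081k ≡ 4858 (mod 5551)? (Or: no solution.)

gcd(5551, 1081) = 1  (5551 = 5·1081 + 146, 1081 = 7·146 + 59, 146 = 2·59 + 28, 59 = 2·28 + 3, 28 = 9·3 + 1, 3 = 3·1).
1 divides 4858, so solutions exist.
Back-substituting, 1081·(-1787) + 5551·(348) = 1.
So 1081·(-1787) ≡ 1 (mod 5551); multiply by 4858: k ≡ -8681246 (mod 5551).
Smallest nonnegative: k = -8681246 mod 5551 = 518.

518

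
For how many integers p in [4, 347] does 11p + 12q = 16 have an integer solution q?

gcd(12, 11) = 1.
By Bézout, 11×(-1) + 12×(1) = 1.
Particular solution: (8, -6).
General solution: p = 8 + 12t, q = -6 - 11t for integer t.
4 ≤ 8 + 12t ≤ 347 gives t ∈ [0, 28], which is 29 values.

29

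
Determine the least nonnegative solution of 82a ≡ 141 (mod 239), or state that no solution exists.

197

gcd(239, 82) = 1.
1 divides 141, so solutions exist.
By Bézout, 82×(-102) + 239×(35) = 1.
So 82×(-102) ≡ 1 (mod 239); multiply by 141: a ≡ -14382 (mod 239).
Smallest nonnegative: a = -14382 mod 239 = 197.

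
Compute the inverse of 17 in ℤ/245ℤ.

173

gcd(245, 17) = 1.
By Bézout, 17·(-72) + 245·(5) = 1.
So 17·-72 ≡ 1 (mod 245), and -72 mod 245 = 173.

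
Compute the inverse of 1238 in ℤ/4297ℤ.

2447

gcd(4297, 1238) = 1.
By Bézout, 1238*(-1850) + 4297*(533) = 1.
So 1238*-1850 ≡ 1 (mod 4297), and -1850 mod 4297 = 2447.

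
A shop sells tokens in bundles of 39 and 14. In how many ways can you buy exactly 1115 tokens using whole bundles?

2

Need nonnegative integers with 39j + 14k = 1115.
gcd(39, 14) = 1, and 39·(-5) + 14·(14) = 1.
So (j₀, k₀) = (-5575, 15610); general j = -5575 + 14t, k = 15610 - 39t.
j ≥ 0 ⇒ t ≥ 399; k ≥ 0 ⇒ t ≤ 400. That's 2 values of t.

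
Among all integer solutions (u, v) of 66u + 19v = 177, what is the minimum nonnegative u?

gcd(66, 19) = 1  (66 = 3×19 + 9, 19 = 2×9 + 1, 9 = 9×1).
1 divides 177, so solutions exist.
Back-substituting, 66×(-2) + 19×(7) = 1.
Scale by 177/1 = 177: (u₀, v₀) = (-354, 1239).
General solution: u = -354 + 19t, v = 1239 - 66t for integer t.
u ≥ 0: smallest is -354 mod 19 = 7 (at t = 19), with v = -15.

7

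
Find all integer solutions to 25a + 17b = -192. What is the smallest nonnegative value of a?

gcd(25, 17) = 1.
1 divides -192, so solutions exist.
By Bézout, 25×(-2) + 17×(3) = 1.
Scale by -192/1 = -192: (a₀, b₀) = (384, -576).
General solution: a = 384 + 17t, b = -576 - 25t for integer t.
a ≥ 0: smallest is 384 mod 17 = 10 (at t = -22), with b = -26.

10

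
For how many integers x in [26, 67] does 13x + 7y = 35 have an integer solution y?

6

gcd(13, 7):
  13 = 1·7 + 6
  7 = 1·6 + 1
  6 = 6·1
so gcd(13, 7) = 1.
Back-substitute for Bézout coefficients:
  1 = 7 - 1·6
  ... = 13·(-1) + 7·(2)
Scale by 35: particular solution (-35, 70); reduce x mod 7: (0, 5).
General solution: x = 0 + 7t, y = 5 - 13t for integer t.
26 ≤ 0 + 7t ≤ 67 gives t ∈ [4, 9], which is 6 values.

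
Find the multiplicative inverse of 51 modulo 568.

323

gcd(568, 51) = 1.
By Bézout, 51*(-245) + 568*(22) = 1.
So 51*-245 ≡ 1 (mod 568), and -245 mod 568 = 323.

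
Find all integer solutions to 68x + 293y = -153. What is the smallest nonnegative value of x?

71

gcd(293, 68) = 1.
1 divides -153, so solutions exist.
By Bézout, 68×(-56) + 293×(13) = 1.
Scale by -153/1 = -153: (x₀, y₀) = (8568, -1989).
General solution: x = 8568 + 293t, y = -1989 - 68t for integer t.
x ≥ 0: smallest is 8568 mod 293 = 71 (at t = -29), with y = -17.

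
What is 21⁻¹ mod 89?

17

gcd(89, 21) = 1  (89 = 4·21 + 5, 21 = 4·5 + 1, 5 = 5·1).
Back-substituting, 21·(17) + 89·(-4) = 1.
So 21·17 ≡ 1 (mod 89), and 17 mod 89 = 17.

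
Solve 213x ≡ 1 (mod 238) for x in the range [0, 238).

gcd(238, 213) = 1  (238 = 1*213 + 25, 213 = 8*25 + 13, 25 = 1*13 + 12, 13 = 1*12 + 1, 12 = 12*1).
Back-substituting, 213*(19) + 238*(-17) = 1.
So 213*19 ≡ 1 (mod 238), and 19 mod 238 = 19.

19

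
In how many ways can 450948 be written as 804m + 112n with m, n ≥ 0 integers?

20

gcd(804, 112):
  804 = 7·112 + 20
  112 = 5·20 + 12
  20 = 1·12 + 8
  12 = 1·8 + 4
  8 = 2·4
so gcd(804, 112) = 4.
Back-substitute for Bézout coefficients:
  4 = 12 - 1·8
  ... = 804·(-11) + 112·(79)
Scale by 112737: one solution is (-1240107, 8906223). Reduce m mod 28: (13, 3933).
General: m = 13 + 28t, n = 3933 - 201t.
m ≥ 0 ⇒ t ≥ 0; n ≥ 0 ⇒ t ≤ 19. So t ∈ [0, 19]: 20 solutions.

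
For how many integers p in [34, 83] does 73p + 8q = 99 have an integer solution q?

7

gcd(73, 8) = 1  (73 = 9×8 + 1, 8 = 8×1).
Back-substituting, 73×(1) + 8×(-9) = 1.
Scale by 99: particular solution (99, -891); reduce p mod 8: (3, -15).
General solution: p = 3 + 8t, q = -15 - 73t for integer t.
34 ≤ 3 + 8t ≤ 83 gives t ∈ [4, 10], which is 7 values.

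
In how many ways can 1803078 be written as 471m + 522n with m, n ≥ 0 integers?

gcd(522, 471):
  522 = 1·471 + 51
  471 = 9·51 + 12
  51 = 4·12 + 3
  12 = 4·3
so gcd(522, 471) = 3.
Back-substitute for Bézout coefficients:
  3 = 51 - 4·12
  ... = 471·(-41) + 522·(37)
Scale by 601026: one solution is (-24642066, 22237962). Reduce m mod 174: (162, 3308).
General: m = 162 + 174t, n = 3308 - 157t.
m ≥ 0 ⇒ t ≥ 0; n ≥ 0 ⇒ t ≤ 21. So t ∈ [0, 21]: 22 solutions.

22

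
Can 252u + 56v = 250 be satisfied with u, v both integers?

no

gcd(252, 56) = 28  (252 = 4×56 + 28, 56 = 2×28).
28 does not divide 250 (remainder 26), so no integer solutions.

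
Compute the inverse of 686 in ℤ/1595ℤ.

gcd(1595, 686) = 1  (1595 = 2·686 + 223, 686 = 3·223 + 17, 223 = 13·17 + 2, 17 = 8·2 + 1, 2 = 2·1).
Back-substituting, 686·(751) + 1595·(-323) = 1.
So 686·751 ≡ 1 (mod 1595), and 751 mod 1595 = 751.

751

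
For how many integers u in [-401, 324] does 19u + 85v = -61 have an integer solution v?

9

gcd(85, 19) = 1  (85 = 4·19 + 9, 19 = 2·9 + 1, 9 = 9·1).
Back-substituting, 19·(9) + 85·(-2) = 1.
Scale by -61: particular solution (-549, 122); reduce u mod 85: (46, -11).
General solution: u = 46 + 85t, v = -11 - 19t for integer t.
-401 ≤ 46 + 85t ≤ 324 gives t ∈ [-5, 3], which is 9 values.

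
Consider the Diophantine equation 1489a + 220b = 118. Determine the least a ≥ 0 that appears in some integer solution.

gcd(1489, 220) = 1  (1489 = 6*220 + 169, 220 = 1*169 + 51, 169 = 3*51 + 16, 51 = 3*16 + 3, 16 = 5*3 + 1, 3 = 3*1).
1 divides 118, so solutions exist.
Back-substituting, 1489*(69) + 220*(-467) = 1.
Scale by 118/1 = 118: (a₀, b₀) = (8142, -55106).
General solution: a = 8142 + 220t, b = -55106 - 1489t for integer t.
a ≥ 0: smallest is 8142 mod 220 = 2 (at t = -37), with b = -13.

2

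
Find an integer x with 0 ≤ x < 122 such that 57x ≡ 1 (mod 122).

15

gcd(122, 57) = 1.
By Bézout, 57×(15) + 122×(-7) = 1.
So 57×15 ≡ 1 (mod 122), and 15 mod 122 = 15.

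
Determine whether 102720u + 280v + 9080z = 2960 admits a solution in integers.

gcd(102720, 280) = 40  (102720 = 366*280 + 240, 280 = 1*240 + 40, 240 = 6*40).
gcd(40, 9080) = 40.
40 divides 2960, so integer solutions exist.

yes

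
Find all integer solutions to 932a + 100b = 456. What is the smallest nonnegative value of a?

gcd(932, 100) = 4.
4 divides 456, so solutions exist.
By Bézout, 932×(-3) + 100×(28) = 4.
Scale by 456/4 = 114: (a₀, b₀) = (-342, 3192).
General solution: a = -342 + 25t, b = 3192 - 233t for integer t.
a ≥ 0: smallest is -342 mod 25 = 8 (at t = 14), with b = -70.

8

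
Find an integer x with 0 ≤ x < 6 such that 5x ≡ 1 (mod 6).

5

gcd(6, 5) = 1  (6 = 1*5 + 1, 5 = 5*1).
Back-substituting, 5*(-1) + 6*(1) = 1.
So 5*-1 ≡ 1 (mod 6), and -1 mod 6 = 5.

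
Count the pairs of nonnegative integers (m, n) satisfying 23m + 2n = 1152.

26

gcd(23, 2):
  23 = 11·2 + 1
  2 = 2·1
so gcd(23, 2) = 1.
Back-substitute for Bézout coefficients:
  1 = 23 - 11·2
  ... = 23·(1) + 2·(-11)
Scale by 1152: one solution is (1152, -12672). Reduce m mod 2: (0, 576).
General: m = 0 + 2t, n = 576 - 23t.
m ≥ 0 ⇒ t ≥ 0; n ≥ 0 ⇒ t ≤ 25. So t ∈ [0, 25]: 26 solutions.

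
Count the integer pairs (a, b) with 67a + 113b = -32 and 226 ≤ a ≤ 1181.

gcd(113, 67) = 1  (113 = 1*67 + 46, 67 = 1*46 + 21, 46 = 2*21 + 4, 21 = 5*4 + 1, 4 = 4*1).
Back-substituting, 67*(27) + 113*(-16) = 1.
Scale by -32: particular solution (-864, 512); reduce a mod 113: (40, -24).
General solution: a = 40 + 113t, b = -24 - 67t for integer t.
226 ≤ 40 + 113t ≤ 1181 gives t ∈ [2, 10], which is 9 values.

9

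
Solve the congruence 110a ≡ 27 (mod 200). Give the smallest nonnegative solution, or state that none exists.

gcd(200, 110) = 10.
10 does not divide 27, so the congruence has no solution.

no solution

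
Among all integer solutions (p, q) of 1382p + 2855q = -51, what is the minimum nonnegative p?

gcd(2855, 1382):
  2855 = 2×1382 + 91
  1382 = 15×91 + 17
  91 = 5×17 + 6
  17 = 2×6 + 5
  6 = 1×5 + 1
  5 = 5×1
so gcd(2855, 1382) = 1.
1 divides -51, so solutions exist.
Back-substitute for Bézout coefficients:
  1 = 6 - 1×5
  ... = 1382×(-502) + 2855×(243)
Scale by -51/1 = -51: (p₀, q₀) = (25602, -12393).
General solution: p = 25602 + 2855t, q = -12393 - 1382t for integer t.
p ≥ 0: smallest is 25602 mod 2855 = 2762 (at t = -8), with q = -1337.

2762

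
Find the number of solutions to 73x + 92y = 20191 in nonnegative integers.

3

gcd(92, 73) = 1  (92 = 1·73 + 19, 73 = 3·19 + 16, 19 = 1·16 + 3, 16 = 5·3 + 1, 3 = 3·1).
Back-substituting, 73·(29) + 92·(-23) = 1.
Scale by 20191: one solution is (585539, -464393). Reduce x mod 92: (51, 179).
General: x = 51 + 92t, y = 179 - 73t.
x ≥ 0 ⇒ t ≥ 0; y ≥ 0 ⇒ t ≤ 2. So t ∈ [0, 2]: 3 solutions.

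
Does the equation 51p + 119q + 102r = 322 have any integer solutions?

gcd(119, 51) = 17.
gcd(17, 102) = 17.
17 does not divide 322 (remainder 16), so no integer solutions.

no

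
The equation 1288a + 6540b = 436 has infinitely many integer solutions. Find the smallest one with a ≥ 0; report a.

gcd(6540, 1288) = 4.
4 divides 436, so solutions exist.
By Bézout, 1288*(523) + 6540*(-103) = 4.
Scale by 436/4 = 109: (a₀, b₀) = (57007, -11227).
General solution: a = 57007 + 1635t, b = -11227 - 322t for integer t.
a ≥ 0: smallest is 57007 mod 1635 = 1417 (at t = -34), with b = -279.

1417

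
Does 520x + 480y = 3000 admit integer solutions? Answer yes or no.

gcd(520, 480) = 40  (520 = 1×480 + 40, 480 = 12×40).
40 divides 3000, so integer solutions exist.

yes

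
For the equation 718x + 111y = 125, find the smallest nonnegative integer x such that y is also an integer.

gcd(718, 111):
  718 = 6*111 + 52
  111 = 2*52 + 7
  52 = 7*7 + 3
  7 = 2*3 + 1
  3 = 3*1
so gcd(718, 111) = 1.
1 divides 125, so solutions exist.
Back-substitute for Bézout coefficients:
  1 = 7 - 2*3
  ... = 718*(-32) + 111*(207)
Scale by 125/1 = 125: (x₀, y₀) = (-4000, 25875).
General solution: x = -4000 + 111t, y = 25875 - 718t for integer t.
x ≥ 0: smallest is -4000 mod 111 = 107 (at t = 37), with y = -691.

107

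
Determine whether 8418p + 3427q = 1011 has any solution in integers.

gcd(8418, 3427) = 23  (8418 = 2·3427 + 1564, 3427 = 2·1564 + 299, 1564 = 5·299 + 69, 299 = 4·69 + 23, 69 = 3·23).
23 does not divide 1011 (remainder 22), so no integer solutions.

no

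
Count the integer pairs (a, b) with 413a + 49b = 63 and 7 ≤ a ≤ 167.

23

gcd(413, 49) = 7.
By Bézout, 413×(-2) + 49×(17) = 7.
Particular solution: (3, -24).
General solution: a = 3 + 7t, b = -24 - 59t for integer t.
7 ≤ 3 + 7t ≤ 167 gives t ∈ [1, 23], which is 23 values.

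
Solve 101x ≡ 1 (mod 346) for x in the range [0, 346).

185

gcd(346, 101):
  346 = 3·101 + 43
  101 = 2·43 + 15
  43 = 2·15 + 13
  15 = 1·13 + 2
  13 = 6·2 + 1
  2 = 2·1
so gcd(346, 101) = 1.
Back-substitute for Bézout coefficients:
  1 = 13 - 6·2
  ... = 101·(-161) + 346·(47)
So 101·-161 ≡ 1 (mod 346), and -161 mod 346 = 185.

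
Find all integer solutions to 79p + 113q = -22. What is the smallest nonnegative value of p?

107

gcd(113, 79):
  113 = 1×79 + 34
  79 = 2×34 + 11
  34 = 3×11 + 1
  11 = 11×1
so gcd(113, 79) = 1.
1 divides -22, so solutions exist.
Back-substitute for Bézout coefficients:
  1 = 34 - 3×11
  ... = 79×(-10) + 113×(7)
Scale by -22/1 = -22: (p₀, q₀) = (220, -154).
General solution: p = 220 + 113t, q = -154 - 79t for integer t.
p ≥ 0: smallest is 220 mod 113 = 107 (at t = -1), with q = -75.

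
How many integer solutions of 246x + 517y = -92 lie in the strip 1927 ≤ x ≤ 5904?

8

gcd(517, 246) = 1.
By Bézout, 246×(124) + 517×(-59) = 1.
Particular solution: (483, -230).
General solution: x = 483 + 517t, y = -230 - 246t for integer t.
1927 ≤ 483 + 517t ≤ 5904 gives t ∈ [3, 10], which is 8 values.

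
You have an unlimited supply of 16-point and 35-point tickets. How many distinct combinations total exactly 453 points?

1

Need nonnegative integers with 16j + 35k = 453.
gcd(16, 35) = 1, and 16·(11) + 35·(-5) = 1.
So (j₀, k₀) = (4983, -2265); general j = 4983 + 35t, k = -2265 - 16t.
j ≥ 0 ⇒ t ≥ -142; k ≥ 0 ⇒ t ≤ -142. That's 1 value of t.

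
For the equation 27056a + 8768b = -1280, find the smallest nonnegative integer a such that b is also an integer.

488

gcd(27056, 8768) = 16.
16 divides -1280, so solutions exist.
By Bézout, 27056*(35) + 8768*(-108) = 16.
Scale by -1280/16 = -80: (a₀, b₀) = (-2800, 8640).
General solution: a = -2800 + 548t, b = 8640 - 1691t for integer t.
a ≥ 0: smallest is -2800 mod 548 = 488 (at t = 6), with b = -1506.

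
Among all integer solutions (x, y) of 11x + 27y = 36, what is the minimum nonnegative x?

18

gcd(27, 11) = 1  (27 = 2×11 + 5, 11 = 2×5 + 1, 5 = 5×1).
1 divides 36, so solutions exist.
Back-substituting, 11×(5) + 27×(-2) = 1.
Scale by 36/1 = 36: (x₀, y₀) = (180, -72).
General solution: x = 180 + 27t, y = -72 - 11t for integer t.
x ≥ 0: smallest is 180 mod 27 = 18 (at t = -6), with y = -6.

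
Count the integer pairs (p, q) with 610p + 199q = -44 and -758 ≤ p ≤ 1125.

gcd(610, 199):
  610 = 3*199 + 13
  199 = 15*13 + 4
  13 = 3*4 + 1
  4 = 4*1
so gcd(610, 199) = 1.
Back-substitute for Bézout coefficients:
  1 = 13 - 3*4
  ... = 610*(46) + 199*(-141)
Scale by -44: particular solution (-2024, 6204); reduce p mod 199: (165, -506).
General solution: p = 165 + 199t, q = -506 - 610t for integer t.
-758 ≤ 165 + 199t ≤ 1125 gives t ∈ [-4, 4], which is 9 values.

9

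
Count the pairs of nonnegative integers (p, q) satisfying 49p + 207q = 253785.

gcd(207, 49) = 1.
By Bézout, 49·(-38) + 207·(9) = 1.
One solution: (93, 1204).
General: p = 93 + 207t, q = 1204 - 49t.
p ≥ 0 ⇒ t ≥ 0; q ≥ 0 ⇒ t ≤ 24. So t ∈ [0, 24]: 25 solutions.

25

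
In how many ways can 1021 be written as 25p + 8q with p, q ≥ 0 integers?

5

gcd(25, 8) = 1.
By Bézout, 25·(1) + 8·(-3) = 1.
One solution: (5, 112).
General: p = 5 + 8t, q = 112 - 25t.
p ≥ 0 ⇒ t ≥ 0; q ≥ 0 ⇒ t ≤ 4. So t ∈ [0, 4]: 5 solutions.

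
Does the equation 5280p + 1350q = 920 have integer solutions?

gcd(5280, 1350) = 30.
30 does not divide 920 (remainder 20), so no integer solutions.

no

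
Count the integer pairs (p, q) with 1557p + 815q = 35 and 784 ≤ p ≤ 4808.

5

gcd(1557, 815) = 1  (1557 = 1·815 + 742, 815 = 1·742 + 73, 742 = 10·73 + 12, 73 = 6·12 + 1, 12 = 12·1).
Back-substituting, 1557·(-67) + 815·(128) = 1.
Scale by 35: particular solution (-2345, 4480); reduce p mod 815: (100, -191).
General solution: p = 100 + 815t, q = -191 - 1557t for integer t.
784 ≤ 100 + 815t ≤ 4808 gives t ∈ [1, 5], which is 5 values.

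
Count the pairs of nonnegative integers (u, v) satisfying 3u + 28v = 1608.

gcd(28, 3):
  28 = 9·3 + 1
  3 = 3·1
so gcd(28, 3) = 1.
Back-substitute for Bézout coefficients:
  1 = 28 - 9·3
  ... = 3·(-9) + 28·(1)
Scale by 1608: one solution is (-14472, 1608). Reduce u mod 28: (4, 57).
General: u = 4 + 28t, v = 57 - 3t.
u ≥ 0 ⇒ t ≥ 0; v ≥ 0 ⇒ t ≤ 19. So t ∈ [0, 19]: 20 solutions.

20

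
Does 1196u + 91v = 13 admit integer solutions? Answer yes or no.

gcd(1196, 91):
  1196 = 13*91 + 13
  91 = 7*13
so gcd(1196, 91) = 13.
13 divides 13, so integer solutions exist.

yes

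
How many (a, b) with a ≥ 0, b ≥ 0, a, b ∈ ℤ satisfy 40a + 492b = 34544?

7

gcd(492, 40):
  492 = 12*40 + 12
  40 = 3*12 + 4
  12 = 3*4
so gcd(492, 40) = 4.
Back-substitute for Bézout coefficients:
  4 = 40 - 3*12
  ... = 40*(37) + 492*(-3)
Scale by 8636: one solution is (319532, -25908). Reduce a mod 123: (101, 62).
General: a = 101 + 123t, b = 62 - 10t.
a ≥ 0 ⇒ t ≥ 0; b ≥ 0 ⇒ t ≤ 6. So t ∈ [0, 6]: 7 solutions.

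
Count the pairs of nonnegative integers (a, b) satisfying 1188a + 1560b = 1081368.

7

gcd(1560, 1188) = 12.
By Bézout, 1188×(-21) + 1560×(16) = 12.
One solution: (16, 681).
General: a = 16 + 130t, b = 681 - 99t.
a ≥ 0 ⇒ t ≥ 0; b ≥ 0 ⇒ t ≤ 6. So t ∈ [0, 6]: 7 solutions.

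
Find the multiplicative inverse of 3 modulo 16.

11

gcd(16, 3) = 1.
By Bézout, 3·(-5) + 16·(1) = 1.
So 3·-5 ≡ 1 (mod 16), and -5 mod 16 = 11.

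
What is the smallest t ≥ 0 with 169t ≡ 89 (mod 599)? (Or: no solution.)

238

gcd(599, 169):
  599 = 3·169 + 92
  169 = 1·92 + 77
  92 = 1·77 + 15
  77 = 5·15 + 2
  15 = 7·2 + 1
  2 = 2·1
so gcd(599, 169) = 1.
1 divides 89, so solutions exist.
Back-substitute for Bézout coefficients:
  1 = 15 - 7·2
  ... = 169·(-280) + 599·(79)
So 169·(-280) ≡ 1 (mod 599); multiply by 89: t ≡ -24920 (mod 599).
Smallest nonnegative: t = -24920 mod 599 = 238.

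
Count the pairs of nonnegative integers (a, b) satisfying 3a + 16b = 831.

gcd(16, 3):
  16 = 5*3 + 1
  3 = 3*1
so gcd(16, 3) = 1.
Back-substitute for Bézout coefficients:
  1 = 16 - 5*3
  ... = 3*(-5) + 16*(1)
Scale by 831: one solution is (-4155, 831). Reduce a mod 16: (5, 51).
General: a = 5 + 16t, b = 51 - 3t.
a ≥ 0 ⇒ t ≥ 0; b ≥ 0 ⇒ t ≤ 17. So t ∈ [0, 17]: 18 solutions.

18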